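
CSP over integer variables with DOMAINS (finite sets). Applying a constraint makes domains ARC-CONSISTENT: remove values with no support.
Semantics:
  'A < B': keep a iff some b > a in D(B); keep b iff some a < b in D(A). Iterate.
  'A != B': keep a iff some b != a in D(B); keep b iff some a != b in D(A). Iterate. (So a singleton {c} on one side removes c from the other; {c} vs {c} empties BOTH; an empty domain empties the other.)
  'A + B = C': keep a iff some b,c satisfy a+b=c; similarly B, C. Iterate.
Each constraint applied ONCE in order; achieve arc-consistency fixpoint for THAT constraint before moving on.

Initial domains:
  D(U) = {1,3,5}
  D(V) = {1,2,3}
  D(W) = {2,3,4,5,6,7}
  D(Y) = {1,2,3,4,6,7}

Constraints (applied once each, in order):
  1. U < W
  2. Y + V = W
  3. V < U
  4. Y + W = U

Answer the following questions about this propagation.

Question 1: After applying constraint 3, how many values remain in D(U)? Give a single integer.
Constraint 1 (U < W) on D(U)={1,3,5} D(W)={2,3,4,5,6,7}: no change
Constraint 2 (Y + V = W) on D(Y)={1,2,3,4,6,7} D(V)={1,2,3} D(W)={2,3,4,5,6,7}: Y {1,2,3,4,6,7}->{1,2,3,4,6}
Constraint 3 (V < U) on D(V)={1,2,3} D(U)={1,3,5}: U {1,3,5}->{3,5}
So after constraint 3: D(U)={3,5}, size = 2

Answer: 2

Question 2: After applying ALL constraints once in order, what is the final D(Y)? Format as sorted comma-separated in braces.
Constraint 1 (U < W) on D(U)={1,3,5} D(W)={2,3,4,5,6,7}: no change
Constraint 2 (Y + V = W) on D(Y)={1,2,3,4,6,7} D(V)={1,2,3} D(W)={2,3,4,5,6,7}: Y {1,2,3,4,6,7}->{1,2,3,4,6}
Constraint 3 (V < U) on D(V)={1,2,3} D(U)={1,3,5}: U {1,3,5}->{3,5}
Constraint 4 (Y + W = U) on D(Y)={1,2,3,4,6} D(W)={2,3,4,5,6,7} D(U)={3,5}: Y {1,2,3,4,6}->{1,2,3}; W {2,3,4,5,6,7}->{2,3,4}
So after all 4 constraints: D(Y) = {1,2,3}

Answer: {1,2,3}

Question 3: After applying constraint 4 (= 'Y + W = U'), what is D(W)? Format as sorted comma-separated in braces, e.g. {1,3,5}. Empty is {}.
Constraint 1 (U < W) on D(U)={1,3,5} D(W)={2,3,4,5,6,7}: no change
Constraint 2 (Y + V = W) on D(Y)={1,2,3,4,6,7} D(V)={1,2,3} D(W)={2,3,4,5,6,7}: Y {1,2,3,4,6,7}->{1,2,3,4,6}
Constraint 3 (V < U) on D(V)={1,2,3} D(U)={1,3,5}: U {1,3,5}->{3,5}
Constraint 4 (Y + W = U) on D(Y)={1,2,3,4,6} D(W)={2,3,4,5,6,7} D(U)={3,5}: Y {1,2,3,4,6}->{1,2,3}; W {2,3,4,5,6,7}->{2,3,4}
So after constraint 4: D(W) = {2,3,4}

Answer: {2,3,4}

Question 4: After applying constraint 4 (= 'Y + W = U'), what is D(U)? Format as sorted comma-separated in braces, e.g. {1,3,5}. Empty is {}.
Answer: {3,5}

Derivation:
Constraint 1 (U < W) on D(U)={1,3,5} D(W)={2,3,4,5,6,7}: no change
Constraint 2 (Y + V = W) on D(Y)={1,2,3,4,6,7} D(V)={1,2,3} D(W)={2,3,4,5,6,7}: Y {1,2,3,4,6,7}->{1,2,3,4,6}
Constraint 3 (V < U) on D(V)={1,2,3} D(U)={1,3,5}: U {1,3,5}->{3,5}
Constraint 4 (Y + W = U) on D(Y)={1,2,3,4,6} D(W)={2,3,4,5,6,7} D(U)={3,5}: Y {1,2,3,4,6}->{1,2,3}; W {2,3,4,5,6,7}->{2,3,4}
So after constraint 4: D(U) = {3,5}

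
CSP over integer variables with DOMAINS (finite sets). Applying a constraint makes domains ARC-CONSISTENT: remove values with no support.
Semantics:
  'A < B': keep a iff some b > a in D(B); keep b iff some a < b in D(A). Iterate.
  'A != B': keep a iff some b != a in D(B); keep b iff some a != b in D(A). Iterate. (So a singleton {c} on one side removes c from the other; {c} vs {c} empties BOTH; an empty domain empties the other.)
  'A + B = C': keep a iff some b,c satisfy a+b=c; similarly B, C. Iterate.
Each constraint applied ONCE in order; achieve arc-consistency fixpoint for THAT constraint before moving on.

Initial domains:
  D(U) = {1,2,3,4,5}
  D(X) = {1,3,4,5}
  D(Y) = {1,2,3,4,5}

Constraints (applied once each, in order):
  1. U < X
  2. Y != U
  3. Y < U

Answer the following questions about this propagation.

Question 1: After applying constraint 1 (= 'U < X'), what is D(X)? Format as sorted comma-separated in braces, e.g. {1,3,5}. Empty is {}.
Answer: {3,4,5}

Derivation:
Constraint 1 (U < X) on D(U)={1,2,3,4,5} D(X)={1,3,4,5}: U {1,2,3,4,5}->{1,2,3,4}; X {1,3,4,5}->{3,4,5}
So after constraint 1: D(X) = {3,4,5}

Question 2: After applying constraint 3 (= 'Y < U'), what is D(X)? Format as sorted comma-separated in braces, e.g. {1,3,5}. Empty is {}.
Answer: {3,4,5}

Derivation:
Constraint 1 (U < X) on D(U)={1,2,3,4,5} D(X)={1,3,4,5}: U {1,2,3,4,5}->{1,2,3,4}; X {1,3,4,5}->{3,4,5}
Constraint 2 (Y != U) on D(Y)={1,2,3,4,5} D(U)={1,2,3,4}: no change
Constraint 3 (Y < U) on D(Y)={1,2,3,4,5} D(U)={1,2,3,4}: Y {1,2,3,4,5}->{1,2,3}; U {1,2,3,4}->{2,3,4}
So after constraint 3: D(X) = {3,4,5}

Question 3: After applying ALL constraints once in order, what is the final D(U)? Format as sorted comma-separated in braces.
Constraint 1 (U < X) on D(U)={1,2,3,4,5} D(X)={1,3,4,5}: U {1,2,3,4,5}->{1,2,3,4}; X {1,3,4,5}->{3,4,5}
Constraint 2 (Y != U) on D(Y)={1,2,3,4,5} D(U)={1,2,3,4}: no change
Constraint 3 (Y < U) on D(Y)={1,2,3,4,5} D(U)={1,2,3,4}: Y {1,2,3,4,5}->{1,2,3}; U {1,2,3,4}->{2,3,4}
So after all 3 constraints: D(U) = {2,3,4}

Answer: {2,3,4}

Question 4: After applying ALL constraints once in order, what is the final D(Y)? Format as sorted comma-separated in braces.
Constraint 1 (U < X) on D(U)={1,2,3,4,5} D(X)={1,3,4,5}: U {1,2,3,4,5}->{1,2,3,4}; X {1,3,4,5}->{3,4,5}
Constraint 2 (Y != U) on D(Y)={1,2,3,4,5} D(U)={1,2,3,4}: no change
Constraint 3 (Y < U) on D(Y)={1,2,3,4,5} D(U)={1,2,3,4}: Y {1,2,3,4,5}->{1,2,3}; U {1,2,3,4}->{2,3,4}
So after all 3 constraints: D(Y) = {1,2,3}

Answer: {1,2,3}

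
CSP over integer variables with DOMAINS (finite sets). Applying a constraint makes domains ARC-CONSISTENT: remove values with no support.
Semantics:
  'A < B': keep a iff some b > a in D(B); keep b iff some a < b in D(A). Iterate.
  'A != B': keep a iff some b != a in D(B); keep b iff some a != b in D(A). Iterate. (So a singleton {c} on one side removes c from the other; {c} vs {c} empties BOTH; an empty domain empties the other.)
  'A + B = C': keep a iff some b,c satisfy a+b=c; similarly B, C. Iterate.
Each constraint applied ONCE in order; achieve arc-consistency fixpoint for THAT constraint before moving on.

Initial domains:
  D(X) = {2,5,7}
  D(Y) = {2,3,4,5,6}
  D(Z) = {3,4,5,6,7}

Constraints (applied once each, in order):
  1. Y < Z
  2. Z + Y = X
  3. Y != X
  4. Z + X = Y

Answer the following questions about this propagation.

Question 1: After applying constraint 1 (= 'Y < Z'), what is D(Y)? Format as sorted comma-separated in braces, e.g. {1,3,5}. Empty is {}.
Answer: {2,3,4,5,6}

Derivation:
Constraint 1 (Y < Z) on D(Y)={2,3,4,5,6} D(Z)={3,4,5,6,7}: no change
So after constraint 1: D(Y) = {2,3,4,5,6}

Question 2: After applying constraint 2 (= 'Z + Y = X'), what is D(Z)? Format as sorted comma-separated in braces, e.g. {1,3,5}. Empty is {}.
Constraint 1 (Y < Z) on D(Y)={2,3,4,5,6} D(Z)={3,4,5,6,7}: no change
Constraint 2 (Z + Y = X) on D(Z)={3,4,5,6,7} D(Y)={2,3,4,5,6} D(X)={2,5,7}: Z {3,4,5,6,7}->{3,4,5}; Y {2,3,4,5,6}->{2,3,4}; X {2,5,7}->{5,7}
So after constraint 2: D(Z) = {3,4,5}

Answer: {3,4,5}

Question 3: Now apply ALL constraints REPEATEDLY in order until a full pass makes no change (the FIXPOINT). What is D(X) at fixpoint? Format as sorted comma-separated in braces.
pass 0 (initial): D(X)={2,5,7}
pass 1: X {2,5,7}->{}; Y {2,3,4,5,6}->{}; Z {3,4,5,6,7}->{}
pass 2: no change
Fixpoint after 2 passes: D(X) = {}

Answer: {}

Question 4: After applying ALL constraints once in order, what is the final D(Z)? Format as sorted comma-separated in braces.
Constraint 1 (Y < Z) on D(Y)={2,3,4,5,6} D(Z)={3,4,5,6,7}: no change
Constraint 2 (Z + Y = X) on D(Z)={3,4,5,6,7} D(Y)={2,3,4,5,6} D(X)={2,5,7}: Z {3,4,5,6,7}->{3,4,5}; Y {2,3,4,5,6}->{2,3,4}; X {2,5,7}->{5,7}
Constraint 3 (Y != X) on D(Y)={2,3,4} D(X)={5,7}: no change
Constraint 4 (Z + X = Y) on D(Z)={3,4,5} D(X)={5,7} D(Y)={2,3,4}: Z {3,4,5}->{}; X {5,7}->{}; Y {2,3,4}->{}
So after all 4 constraints: D(Z) = {}

Answer: {}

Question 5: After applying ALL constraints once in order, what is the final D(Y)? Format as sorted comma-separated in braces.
Answer: {}

Derivation:
Constraint 1 (Y < Z) on D(Y)={2,3,4,5,6} D(Z)={3,4,5,6,7}: no change
Constraint 2 (Z + Y = X) on D(Z)={3,4,5,6,7} D(Y)={2,3,4,5,6} D(X)={2,5,7}: Z {3,4,5,6,7}->{3,4,5}; Y {2,3,4,5,6}->{2,3,4}; X {2,5,7}->{5,7}
Constraint 3 (Y != X) on D(Y)={2,3,4} D(X)={5,7}: no change
Constraint 4 (Z + X = Y) on D(Z)={3,4,5} D(X)={5,7} D(Y)={2,3,4}: Z {3,4,5}->{}; X {5,7}->{}; Y {2,3,4}->{}
So after all 4 constraints: D(Y) = {}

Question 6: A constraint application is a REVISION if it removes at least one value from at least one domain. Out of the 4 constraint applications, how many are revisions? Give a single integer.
Constraint 1 (Y < Z) on D(Y)={2,3,4,5,6} D(Z)={3,4,5,6,7}: no change => not a revision
Constraint 2 (Z + Y = X) on D(Z)={3,4,5,6,7} D(Y)={2,3,4,5,6} D(X)={2,5,7}: Z {3,4,5,6,7}->{3,4,5}; Y {2,3,4,5,6}->{2,3,4}; X {2,5,7}->{5,7} => REVISION
Constraint 3 (Y != X) on D(Y)={2,3,4} D(X)={5,7}: no change => not a revision
Constraint 4 (Z + X = Y) on D(Z)={3,4,5} D(X)={5,7} D(Y)={2,3,4}: Z {3,4,5}->{}; X {5,7}->{}; Y {2,3,4}->{} => REVISION
Total revisions = 2

Answer: 2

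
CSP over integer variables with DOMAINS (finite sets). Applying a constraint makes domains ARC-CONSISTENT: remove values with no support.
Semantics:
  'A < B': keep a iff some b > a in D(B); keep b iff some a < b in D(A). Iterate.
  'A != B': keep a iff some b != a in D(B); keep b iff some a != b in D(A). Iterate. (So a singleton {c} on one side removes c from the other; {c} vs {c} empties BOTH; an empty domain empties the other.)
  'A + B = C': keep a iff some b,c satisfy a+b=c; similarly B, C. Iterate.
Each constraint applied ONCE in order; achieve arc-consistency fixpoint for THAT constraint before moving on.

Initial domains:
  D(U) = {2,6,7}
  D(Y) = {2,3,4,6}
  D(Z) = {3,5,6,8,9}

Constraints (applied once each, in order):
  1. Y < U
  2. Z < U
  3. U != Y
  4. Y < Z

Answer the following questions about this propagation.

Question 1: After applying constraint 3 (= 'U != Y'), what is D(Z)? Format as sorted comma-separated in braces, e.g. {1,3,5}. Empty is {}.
Constraint 1 (Y < U) on D(Y)={2,3,4,6} D(U)={2,6,7}: U {2,6,7}->{6,7}
Constraint 2 (Z < U) on D(Z)={3,5,6,8,9} D(U)={6,7}: Z {3,5,6,8,9}->{3,5,6}
Constraint 3 (U != Y) on D(U)={6,7} D(Y)={2,3,4,6}: no change
So after constraint 3: D(Z) = {3,5,6}

Answer: {3,5,6}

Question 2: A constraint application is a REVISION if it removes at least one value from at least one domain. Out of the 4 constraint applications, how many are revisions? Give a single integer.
Constraint 1 (Y < U) on D(Y)={2,3,4,6} D(U)={2,6,7}: U {2,6,7}->{6,7} => REVISION
Constraint 2 (Z < U) on D(Z)={3,5,6,8,9} D(U)={6,7}: Z {3,5,6,8,9}->{3,5,6} => REVISION
Constraint 3 (U != Y) on D(U)={6,7} D(Y)={2,3,4,6}: no change => not a revision
Constraint 4 (Y < Z) on D(Y)={2,3,4,6} D(Z)={3,5,6}: Y {2,3,4,6}->{2,3,4} => REVISION
Total revisions = 3

Answer: 3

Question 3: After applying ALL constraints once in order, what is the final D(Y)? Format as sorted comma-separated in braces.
Constraint 1 (Y < U) on D(Y)={2,3,4,6} D(U)={2,6,7}: U {2,6,7}->{6,7}
Constraint 2 (Z < U) on D(Z)={3,5,6,8,9} D(U)={6,7}: Z {3,5,6,8,9}->{3,5,6}
Constraint 3 (U != Y) on D(U)={6,7} D(Y)={2,3,4,6}: no change
Constraint 4 (Y < Z) on D(Y)={2,3,4,6} D(Z)={3,5,6}: Y {2,3,4,6}->{2,3,4}
So after all 4 constraints: D(Y) = {2,3,4}

Answer: {2,3,4}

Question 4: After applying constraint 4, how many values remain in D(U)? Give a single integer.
Answer: 2

Derivation:
Constraint 1 (Y < U) on D(Y)={2,3,4,6} D(U)={2,6,7}: U {2,6,7}->{6,7}
Constraint 2 (Z < U) on D(Z)={3,5,6,8,9} D(U)={6,7}: Z {3,5,6,8,9}->{3,5,6}
Constraint 3 (U != Y) on D(U)={6,7} D(Y)={2,3,4,6}: no change
Constraint 4 (Y < Z) on D(Y)={2,3,4,6} D(Z)={3,5,6}: Y {2,3,4,6}->{2,3,4}
So after constraint 4: D(U)={6,7}, size = 2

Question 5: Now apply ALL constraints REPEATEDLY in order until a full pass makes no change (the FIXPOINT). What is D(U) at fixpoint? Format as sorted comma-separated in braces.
pass 0 (initial): D(U)={2,6,7}
pass 1: U {2,6,7}->{6,7}; Y {2,3,4,6}->{2,3,4}; Z {3,5,6,8,9}->{3,5,6}
pass 2: no change
Fixpoint after 2 passes: D(U) = {6,7}

Answer: {6,7}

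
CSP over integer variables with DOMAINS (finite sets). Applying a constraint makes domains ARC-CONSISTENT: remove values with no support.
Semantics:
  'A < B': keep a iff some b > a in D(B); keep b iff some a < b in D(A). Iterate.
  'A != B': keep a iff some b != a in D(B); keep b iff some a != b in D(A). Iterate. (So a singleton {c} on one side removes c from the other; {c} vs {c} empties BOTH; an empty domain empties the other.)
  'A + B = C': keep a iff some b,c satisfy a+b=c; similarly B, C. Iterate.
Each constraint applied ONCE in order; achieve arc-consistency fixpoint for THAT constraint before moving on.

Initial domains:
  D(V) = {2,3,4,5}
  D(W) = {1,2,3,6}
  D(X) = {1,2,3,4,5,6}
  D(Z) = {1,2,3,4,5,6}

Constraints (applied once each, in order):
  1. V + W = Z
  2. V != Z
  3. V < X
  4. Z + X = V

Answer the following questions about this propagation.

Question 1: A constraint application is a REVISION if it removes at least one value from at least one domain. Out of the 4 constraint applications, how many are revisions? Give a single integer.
Constraint 1 (V + W = Z) on D(V)={2,3,4,5} D(W)={1,2,3,6} D(Z)={1,2,3,4,5,6}: W {1,2,3,6}->{1,2,3}; Z {1,2,3,4,5,6}->{3,4,5,6} => REVISION
Constraint 2 (V != Z) on D(V)={2,3,4,5} D(Z)={3,4,5,6}: no change => not a revision
Constraint 3 (V < X) on D(V)={2,3,4,5} D(X)={1,2,3,4,5,6}: X {1,2,3,4,5,6}->{3,4,5,6} => REVISION
Constraint 4 (Z + X = V) on D(Z)={3,4,5,6} D(X)={3,4,5,6} D(V)={2,3,4,5}: Z {3,4,5,6}->{}; X {3,4,5,6}->{}; V {2,3,4,5}->{} => REVISION
Total revisions = 3

Answer: 3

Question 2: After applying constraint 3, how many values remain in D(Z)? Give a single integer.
Constraint 1 (V + W = Z) on D(V)={2,3,4,5} D(W)={1,2,3,6} D(Z)={1,2,3,4,5,6}: W {1,2,3,6}->{1,2,3}; Z {1,2,3,4,5,6}->{3,4,5,6}
Constraint 2 (V != Z) on D(V)={2,3,4,5} D(Z)={3,4,5,6}: no change
Constraint 3 (V < X) on D(V)={2,3,4,5} D(X)={1,2,3,4,5,6}: X {1,2,3,4,5,6}->{3,4,5,6}
So after constraint 3: D(Z)={3,4,5,6}, size = 4

Answer: 4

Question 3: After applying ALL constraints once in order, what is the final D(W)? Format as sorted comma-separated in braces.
Constraint 1 (V + W = Z) on D(V)={2,3,4,5} D(W)={1,2,3,6} D(Z)={1,2,3,4,5,6}: W {1,2,3,6}->{1,2,3}; Z {1,2,3,4,5,6}->{3,4,5,6}
Constraint 2 (V != Z) on D(V)={2,3,4,5} D(Z)={3,4,5,6}: no change
Constraint 3 (V < X) on D(V)={2,3,4,5} D(X)={1,2,3,4,5,6}: X {1,2,3,4,5,6}->{3,4,5,6}
Constraint 4 (Z + X = V) on D(Z)={3,4,5,6} D(X)={3,4,5,6} D(V)={2,3,4,5}: Z {3,4,5,6}->{}; X {3,4,5,6}->{}; V {2,3,4,5}->{}
So after all 4 constraints: D(W) = {1,2,3}

Answer: {1,2,3}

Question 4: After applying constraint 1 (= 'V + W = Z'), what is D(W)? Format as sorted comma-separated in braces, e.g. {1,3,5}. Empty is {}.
Constraint 1 (V + W = Z) on D(V)={2,3,4,5} D(W)={1,2,3,6} D(Z)={1,2,3,4,5,6}: W {1,2,3,6}->{1,2,3}; Z {1,2,3,4,5,6}->{3,4,5,6}
So after constraint 1: D(W) = {1,2,3}

Answer: {1,2,3}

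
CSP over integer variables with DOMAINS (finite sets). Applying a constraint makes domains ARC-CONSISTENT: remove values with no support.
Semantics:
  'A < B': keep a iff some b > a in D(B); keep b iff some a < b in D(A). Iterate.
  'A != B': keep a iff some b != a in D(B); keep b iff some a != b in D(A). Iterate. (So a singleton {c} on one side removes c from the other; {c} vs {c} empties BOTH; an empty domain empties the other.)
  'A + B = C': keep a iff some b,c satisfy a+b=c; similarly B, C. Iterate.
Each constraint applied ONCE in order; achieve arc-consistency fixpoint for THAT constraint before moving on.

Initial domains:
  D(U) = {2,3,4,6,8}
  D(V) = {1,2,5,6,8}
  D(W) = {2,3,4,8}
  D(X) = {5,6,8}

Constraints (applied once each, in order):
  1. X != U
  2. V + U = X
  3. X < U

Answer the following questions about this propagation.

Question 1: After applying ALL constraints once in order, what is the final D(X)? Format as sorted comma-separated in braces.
Answer: {5}

Derivation:
Constraint 1 (X != U) on D(X)={5,6,8} D(U)={2,3,4,6,8}: no change
Constraint 2 (V + U = X) on D(V)={1,2,5,6,8} D(U)={2,3,4,6,8} D(X)={5,6,8}: V {1,2,5,6,8}->{1,2,5,6}; U {2,3,4,6,8}->{2,3,4,6}
Constraint 3 (X < U) on D(X)={5,6,8} D(U)={2,3,4,6}: X {5,6,8}->{5}; U {2,3,4,6}->{6}
So after all 3 constraints: D(X) = {5}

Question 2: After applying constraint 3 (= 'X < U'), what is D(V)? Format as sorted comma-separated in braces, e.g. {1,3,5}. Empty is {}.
Answer: {1,2,5,6}

Derivation:
Constraint 1 (X != U) on D(X)={5,6,8} D(U)={2,3,4,6,8}: no change
Constraint 2 (V + U = X) on D(V)={1,2,5,6,8} D(U)={2,3,4,6,8} D(X)={5,6,8}: V {1,2,5,6,8}->{1,2,5,6}; U {2,3,4,6,8}->{2,3,4,6}
Constraint 3 (X < U) on D(X)={5,6,8} D(U)={2,3,4,6}: X {5,6,8}->{5}; U {2,3,4,6}->{6}
So after constraint 3: D(V) = {1,2,5,6}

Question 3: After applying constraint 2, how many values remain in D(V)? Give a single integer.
Constraint 1 (X != U) on D(X)={5,6,8} D(U)={2,3,4,6,8}: no change
Constraint 2 (V + U = X) on D(V)={1,2,5,6,8} D(U)={2,3,4,6,8} D(X)={5,6,8}: V {1,2,5,6,8}->{1,2,5,6}; U {2,3,4,6,8}->{2,3,4,6}
So after constraint 2: D(V)={1,2,5,6}, size = 4

Answer: 4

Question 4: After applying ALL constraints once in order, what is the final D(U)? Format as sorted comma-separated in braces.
Answer: {6}

Derivation:
Constraint 1 (X != U) on D(X)={5,6,8} D(U)={2,3,4,6,8}: no change
Constraint 2 (V + U = X) on D(V)={1,2,5,6,8} D(U)={2,3,4,6,8} D(X)={5,6,8}: V {1,2,5,6,8}->{1,2,5,6}; U {2,3,4,6,8}->{2,3,4,6}
Constraint 3 (X < U) on D(X)={5,6,8} D(U)={2,3,4,6}: X {5,6,8}->{5}; U {2,3,4,6}->{6}
So after all 3 constraints: D(U) = {6}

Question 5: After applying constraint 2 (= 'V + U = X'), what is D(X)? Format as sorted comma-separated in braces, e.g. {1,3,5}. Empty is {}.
Answer: {5,6,8}

Derivation:
Constraint 1 (X != U) on D(X)={5,6,8} D(U)={2,3,4,6,8}: no change
Constraint 2 (V + U = X) on D(V)={1,2,5,6,8} D(U)={2,3,4,6,8} D(X)={5,6,8}: V {1,2,5,6,8}->{1,2,5,6}; U {2,3,4,6,8}->{2,3,4,6}
So after constraint 2: D(X) = {5,6,8}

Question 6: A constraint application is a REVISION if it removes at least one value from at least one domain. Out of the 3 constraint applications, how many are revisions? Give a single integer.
Answer: 2

Derivation:
Constraint 1 (X != U) on D(X)={5,6,8} D(U)={2,3,4,6,8}: no change => not a revision
Constraint 2 (V + U = X) on D(V)={1,2,5,6,8} D(U)={2,3,4,6,8} D(X)={5,6,8}: V {1,2,5,6,8}->{1,2,5,6}; U {2,3,4,6,8}->{2,3,4,6} => REVISION
Constraint 3 (X < U) on D(X)={5,6,8} D(U)={2,3,4,6}: X {5,6,8}->{5}; U {2,3,4,6}->{6} => REVISION
Total revisions = 2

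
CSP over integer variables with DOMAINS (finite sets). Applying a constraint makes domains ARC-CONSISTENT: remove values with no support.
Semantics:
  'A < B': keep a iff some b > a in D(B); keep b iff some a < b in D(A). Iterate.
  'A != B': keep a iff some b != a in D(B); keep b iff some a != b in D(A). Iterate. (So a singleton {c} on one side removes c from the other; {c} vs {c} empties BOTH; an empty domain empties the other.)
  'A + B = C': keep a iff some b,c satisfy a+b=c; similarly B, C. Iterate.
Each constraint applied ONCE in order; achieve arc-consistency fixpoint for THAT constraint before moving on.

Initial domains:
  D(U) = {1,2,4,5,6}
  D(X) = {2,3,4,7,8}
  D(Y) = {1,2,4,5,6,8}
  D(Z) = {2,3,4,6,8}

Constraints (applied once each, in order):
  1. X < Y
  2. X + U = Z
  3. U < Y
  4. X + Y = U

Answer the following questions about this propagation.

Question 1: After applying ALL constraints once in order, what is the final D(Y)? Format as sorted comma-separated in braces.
Answer: {4}

Derivation:
Constraint 1 (X < Y) on D(X)={2,3,4,7,8} D(Y)={1,2,4,5,6,8}: X {2,3,4,7,8}->{2,3,4,7}; Y {1,2,4,5,6,8}->{4,5,6,8}
Constraint 2 (X + U = Z) on D(X)={2,3,4,7} D(U)={1,2,4,5,6} D(Z)={2,3,4,6,8}: Z {2,3,4,6,8}->{3,4,6,8}
Constraint 3 (U < Y) on D(U)={1,2,4,5,6} D(Y)={4,5,6,8}: no change
Constraint 4 (X + Y = U) on D(X)={2,3,4,7} D(Y)={4,5,6,8} D(U)={1,2,4,5,6}: X {2,3,4,7}->{2}; Y {4,5,6,8}->{4}; U {1,2,4,5,6}->{6}
So after all 4 constraints: D(Y) = {4}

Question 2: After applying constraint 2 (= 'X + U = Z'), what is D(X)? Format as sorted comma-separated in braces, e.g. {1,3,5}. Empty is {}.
Answer: {2,3,4,7}

Derivation:
Constraint 1 (X < Y) on D(X)={2,3,4,7,8} D(Y)={1,2,4,5,6,8}: X {2,3,4,7,8}->{2,3,4,7}; Y {1,2,4,5,6,8}->{4,5,6,8}
Constraint 2 (X + U = Z) on D(X)={2,3,4,7} D(U)={1,2,4,5,6} D(Z)={2,3,4,6,8}: Z {2,3,4,6,8}->{3,4,6,8}
So after constraint 2: D(X) = {2,3,4,7}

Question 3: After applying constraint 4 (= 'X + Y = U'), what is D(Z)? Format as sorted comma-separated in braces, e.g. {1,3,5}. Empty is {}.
Constraint 1 (X < Y) on D(X)={2,3,4,7,8} D(Y)={1,2,4,5,6,8}: X {2,3,4,7,8}->{2,3,4,7}; Y {1,2,4,5,6,8}->{4,5,6,8}
Constraint 2 (X + U = Z) on D(X)={2,3,4,7} D(U)={1,2,4,5,6} D(Z)={2,3,4,6,8}: Z {2,3,4,6,8}->{3,4,6,8}
Constraint 3 (U < Y) on D(U)={1,2,4,5,6} D(Y)={4,5,6,8}: no change
Constraint 4 (X + Y = U) on D(X)={2,3,4,7} D(Y)={4,5,6,8} D(U)={1,2,4,5,6}: X {2,3,4,7}->{2}; Y {4,5,6,8}->{4}; U {1,2,4,5,6}->{6}
So after constraint 4: D(Z) = {3,4,6,8}

Answer: {3,4,6,8}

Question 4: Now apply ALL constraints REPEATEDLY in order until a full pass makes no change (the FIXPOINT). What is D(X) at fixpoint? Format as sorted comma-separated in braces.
pass 0 (initial): D(X)={2,3,4,7,8}
pass 1: U {1,2,4,5,6}->{6}; X {2,3,4,7,8}->{2}; Y {1,2,4,5,6,8}->{4}; Z {2,3,4,6,8}->{3,4,6,8}
pass 2: U {6}->{}; X {2}->{}; Y {4}->{}; Z {3,4,6,8}->{8}
pass 3: Z {8}->{}
pass 4: no change
Fixpoint after 4 passes: D(X) = {}

Answer: {}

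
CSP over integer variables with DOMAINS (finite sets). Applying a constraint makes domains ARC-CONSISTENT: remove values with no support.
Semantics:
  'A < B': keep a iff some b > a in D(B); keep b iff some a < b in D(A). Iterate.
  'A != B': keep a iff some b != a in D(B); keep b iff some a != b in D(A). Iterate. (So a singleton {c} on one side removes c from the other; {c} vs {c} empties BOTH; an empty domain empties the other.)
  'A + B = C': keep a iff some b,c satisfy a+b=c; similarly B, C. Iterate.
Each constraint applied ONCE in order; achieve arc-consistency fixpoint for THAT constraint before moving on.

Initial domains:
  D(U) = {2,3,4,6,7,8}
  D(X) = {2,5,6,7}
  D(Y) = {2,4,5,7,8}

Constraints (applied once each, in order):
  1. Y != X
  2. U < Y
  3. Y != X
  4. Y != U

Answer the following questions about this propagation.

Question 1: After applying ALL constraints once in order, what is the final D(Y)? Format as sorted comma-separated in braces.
Constraint 1 (Y != X) on D(Y)={2,4,5,7,8} D(X)={2,5,6,7}: no change
Constraint 2 (U < Y) on D(U)={2,3,4,6,7,8} D(Y)={2,4,5,7,8}: U {2,3,4,6,7,8}->{2,3,4,6,7}; Y {2,4,5,7,8}->{4,5,7,8}
Constraint 3 (Y != X) on D(Y)={4,5,7,8} D(X)={2,5,6,7}: no change
Constraint 4 (Y != U) on D(Y)={4,5,7,8} D(U)={2,3,4,6,7}: no change
So after all 4 constraints: D(Y) = {4,5,7,8}

Answer: {4,5,7,8}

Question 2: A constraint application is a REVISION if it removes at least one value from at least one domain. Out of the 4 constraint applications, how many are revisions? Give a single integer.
Answer: 1

Derivation:
Constraint 1 (Y != X) on D(Y)={2,4,5,7,8} D(X)={2,5,6,7}: no change => not a revision
Constraint 2 (U < Y) on D(U)={2,3,4,6,7,8} D(Y)={2,4,5,7,8}: U {2,3,4,6,7,8}->{2,3,4,6,7}; Y {2,4,5,7,8}->{4,5,7,8} => REVISION
Constraint 3 (Y != X) on D(Y)={4,5,7,8} D(X)={2,5,6,7}: no change => not a revision
Constraint 4 (Y != U) on D(Y)={4,5,7,8} D(U)={2,3,4,6,7}: no change => not a revision
Total revisions = 1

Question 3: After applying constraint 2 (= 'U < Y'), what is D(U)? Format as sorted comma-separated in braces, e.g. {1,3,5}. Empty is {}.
Constraint 1 (Y != X) on D(Y)={2,4,5,7,8} D(X)={2,5,6,7}: no change
Constraint 2 (U < Y) on D(U)={2,3,4,6,7,8} D(Y)={2,4,5,7,8}: U {2,3,4,6,7,8}->{2,3,4,6,7}; Y {2,4,5,7,8}->{4,5,7,8}
So after constraint 2: D(U) = {2,3,4,6,7}

Answer: {2,3,4,6,7}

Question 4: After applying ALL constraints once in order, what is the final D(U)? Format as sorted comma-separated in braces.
Answer: {2,3,4,6,7}

Derivation:
Constraint 1 (Y != X) on D(Y)={2,4,5,7,8} D(X)={2,5,6,7}: no change
Constraint 2 (U < Y) on D(U)={2,3,4,6,7,8} D(Y)={2,4,5,7,8}: U {2,3,4,6,7,8}->{2,3,4,6,7}; Y {2,4,5,7,8}->{4,5,7,8}
Constraint 3 (Y != X) on D(Y)={4,5,7,8} D(X)={2,5,6,7}: no change
Constraint 4 (Y != U) on D(Y)={4,5,7,8} D(U)={2,3,4,6,7}: no change
So after all 4 constraints: D(U) = {2,3,4,6,7}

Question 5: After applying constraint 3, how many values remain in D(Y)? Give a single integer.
Answer: 4

Derivation:
Constraint 1 (Y != X) on D(Y)={2,4,5,7,8} D(X)={2,5,6,7}: no change
Constraint 2 (U < Y) on D(U)={2,3,4,6,7,8} D(Y)={2,4,5,7,8}: U {2,3,4,6,7,8}->{2,3,4,6,7}; Y {2,4,5,7,8}->{4,5,7,8}
Constraint 3 (Y != X) on D(Y)={4,5,7,8} D(X)={2,5,6,7}: no change
So after constraint 3: D(Y)={4,5,7,8}, size = 4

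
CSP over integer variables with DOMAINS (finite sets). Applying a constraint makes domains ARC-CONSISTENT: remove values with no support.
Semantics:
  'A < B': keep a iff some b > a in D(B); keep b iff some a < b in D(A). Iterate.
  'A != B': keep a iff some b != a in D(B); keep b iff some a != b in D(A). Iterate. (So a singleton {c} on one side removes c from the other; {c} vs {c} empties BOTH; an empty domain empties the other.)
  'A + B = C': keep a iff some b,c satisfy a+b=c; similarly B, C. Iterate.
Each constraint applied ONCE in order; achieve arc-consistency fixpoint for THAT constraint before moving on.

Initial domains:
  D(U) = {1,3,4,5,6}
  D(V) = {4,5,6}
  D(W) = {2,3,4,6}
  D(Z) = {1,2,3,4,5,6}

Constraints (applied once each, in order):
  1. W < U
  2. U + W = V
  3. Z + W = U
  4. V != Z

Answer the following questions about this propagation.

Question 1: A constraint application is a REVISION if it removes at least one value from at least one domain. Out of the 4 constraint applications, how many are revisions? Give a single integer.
Answer: 3

Derivation:
Constraint 1 (W < U) on D(W)={2,3,4,6} D(U)={1,3,4,5,6}: W {2,3,4,6}->{2,3,4}; U {1,3,4,5,6}->{3,4,5,6} => REVISION
Constraint 2 (U + W = V) on D(U)={3,4,5,6} D(W)={2,3,4} D(V)={4,5,6}: U {3,4,5,6}->{3,4}; W {2,3,4}->{2,3}; V {4,5,6}->{5,6} => REVISION
Constraint 3 (Z + W = U) on D(Z)={1,2,3,4,5,6} D(W)={2,3} D(U)={3,4}: Z {1,2,3,4,5,6}->{1,2} => REVISION
Constraint 4 (V != Z) on D(V)={5,6} D(Z)={1,2}: no change => not a revision
Total revisions = 3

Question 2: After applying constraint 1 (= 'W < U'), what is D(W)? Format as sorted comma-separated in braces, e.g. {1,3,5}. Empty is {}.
Answer: {2,3,4}

Derivation:
Constraint 1 (W < U) on D(W)={2,3,4,6} D(U)={1,3,4,5,6}: W {2,3,4,6}->{2,3,4}; U {1,3,4,5,6}->{3,4,5,6}
So after constraint 1: D(W) = {2,3,4}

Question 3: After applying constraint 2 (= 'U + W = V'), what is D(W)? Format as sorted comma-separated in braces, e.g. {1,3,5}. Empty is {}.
Constraint 1 (W < U) on D(W)={2,3,4,6} D(U)={1,3,4,5,6}: W {2,3,4,6}->{2,3,4}; U {1,3,4,5,6}->{3,4,5,6}
Constraint 2 (U + W = V) on D(U)={3,4,5,6} D(W)={2,3,4} D(V)={4,5,6}: U {3,4,5,6}->{3,4}; W {2,3,4}->{2,3}; V {4,5,6}->{5,6}
So after constraint 2: D(W) = {2,3}

Answer: {2,3}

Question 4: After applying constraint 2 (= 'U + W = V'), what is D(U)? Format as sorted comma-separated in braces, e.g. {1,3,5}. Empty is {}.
Constraint 1 (W < U) on D(W)={2,3,4,6} D(U)={1,3,4,5,6}: W {2,3,4,6}->{2,3,4}; U {1,3,4,5,6}->{3,4,5,6}
Constraint 2 (U + W = V) on D(U)={3,4,5,6} D(W)={2,3,4} D(V)={4,5,6}: U {3,4,5,6}->{3,4}; W {2,3,4}->{2,3}; V {4,5,6}->{5,6}
So after constraint 2: D(U) = {3,4}

Answer: {3,4}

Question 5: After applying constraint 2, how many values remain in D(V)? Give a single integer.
Constraint 1 (W < U) on D(W)={2,3,4,6} D(U)={1,3,4,5,6}: W {2,3,4,6}->{2,3,4}; U {1,3,4,5,6}->{3,4,5,6}
Constraint 2 (U + W = V) on D(U)={3,4,5,6} D(W)={2,3,4} D(V)={4,5,6}: U {3,4,5,6}->{3,4}; W {2,3,4}->{2,3}; V {4,5,6}->{5,6}
So after constraint 2: D(V)={5,6}, size = 2

Answer: 2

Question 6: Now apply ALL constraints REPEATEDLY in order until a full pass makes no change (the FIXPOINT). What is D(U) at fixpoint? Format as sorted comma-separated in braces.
Answer: {3,4}

Derivation:
pass 0 (initial): D(U)={1,3,4,5,6}
pass 1: U {1,3,4,5,6}->{3,4}; V {4,5,6}->{5,6}; W {2,3,4,6}->{2,3}; Z {1,2,3,4,5,6}->{1,2}
pass 2: no change
Fixpoint after 2 passes: D(U) = {3,4}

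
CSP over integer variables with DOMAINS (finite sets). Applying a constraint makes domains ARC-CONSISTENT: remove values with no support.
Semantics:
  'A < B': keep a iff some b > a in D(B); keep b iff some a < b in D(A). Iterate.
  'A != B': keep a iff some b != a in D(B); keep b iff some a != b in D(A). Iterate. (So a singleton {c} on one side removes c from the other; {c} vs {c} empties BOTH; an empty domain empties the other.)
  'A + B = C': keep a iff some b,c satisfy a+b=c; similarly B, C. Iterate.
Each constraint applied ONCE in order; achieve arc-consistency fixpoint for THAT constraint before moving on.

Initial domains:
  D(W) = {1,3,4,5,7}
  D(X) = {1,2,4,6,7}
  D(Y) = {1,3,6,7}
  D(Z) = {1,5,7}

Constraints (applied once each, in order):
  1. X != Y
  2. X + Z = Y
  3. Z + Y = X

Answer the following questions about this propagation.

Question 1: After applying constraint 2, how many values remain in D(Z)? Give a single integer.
Answer: 2

Derivation:
Constraint 1 (X != Y) on D(X)={1,2,4,6,7} D(Y)={1,3,6,7}: no change
Constraint 2 (X + Z = Y) on D(X)={1,2,4,6,7} D(Z)={1,5,7} D(Y)={1,3,6,7}: X {1,2,4,6,7}->{1,2,6}; Z {1,5,7}->{1,5}; Y {1,3,6,7}->{3,6,7}
So after constraint 2: D(Z)={1,5}, size = 2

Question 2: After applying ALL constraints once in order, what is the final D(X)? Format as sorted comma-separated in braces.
Constraint 1 (X != Y) on D(X)={1,2,4,6,7} D(Y)={1,3,6,7}: no change
Constraint 2 (X + Z = Y) on D(X)={1,2,4,6,7} D(Z)={1,5,7} D(Y)={1,3,6,7}: X {1,2,4,6,7}->{1,2,6}; Z {1,5,7}->{1,5}; Y {1,3,6,7}->{3,6,7}
Constraint 3 (Z + Y = X) on D(Z)={1,5} D(Y)={3,6,7} D(X)={1,2,6}: Z {1,5}->{}; Y {3,6,7}->{}; X {1,2,6}->{}
So after all 3 constraints: D(X) = {}

Answer: {}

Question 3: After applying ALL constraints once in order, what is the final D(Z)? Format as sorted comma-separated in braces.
Constraint 1 (X != Y) on D(X)={1,2,4,6,7} D(Y)={1,3,6,7}: no change
Constraint 2 (X + Z = Y) on D(X)={1,2,4,6,7} D(Z)={1,5,7} D(Y)={1,3,6,7}: X {1,2,4,6,7}->{1,2,6}; Z {1,5,7}->{1,5}; Y {1,3,6,7}->{3,6,7}
Constraint 3 (Z + Y = X) on D(Z)={1,5} D(Y)={3,6,7} D(X)={1,2,6}: Z {1,5}->{}; Y {3,6,7}->{}; X {1,2,6}->{}
So after all 3 constraints: D(Z) = {}

Answer: {}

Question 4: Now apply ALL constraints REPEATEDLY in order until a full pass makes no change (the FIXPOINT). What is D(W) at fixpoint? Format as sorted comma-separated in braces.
pass 0 (initial): D(W)={1,3,4,5,7}
pass 1: X {1,2,4,6,7}->{}; Y {1,3,6,7}->{}; Z {1,5,7}->{}
pass 2: no change
Fixpoint after 2 passes: D(W) = {1,3,4,5,7}

Answer: {1,3,4,5,7}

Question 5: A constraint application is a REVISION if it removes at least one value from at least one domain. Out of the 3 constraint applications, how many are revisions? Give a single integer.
Constraint 1 (X != Y) on D(X)={1,2,4,6,7} D(Y)={1,3,6,7}: no change => not a revision
Constraint 2 (X + Z = Y) on D(X)={1,2,4,6,7} D(Z)={1,5,7} D(Y)={1,3,6,7}: X {1,2,4,6,7}->{1,2,6}; Z {1,5,7}->{1,5}; Y {1,3,6,7}->{3,6,7} => REVISION
Constraint 3 (Z + Y = X) on D(Z)={1,5} D(Y)={3,6,7} D(X)={1,2,6}: Z {1,5}->{}; Y {3,6,7}->{}; X {1,2,6}->{} => REVISION
Total revisions = 2

Answer: 2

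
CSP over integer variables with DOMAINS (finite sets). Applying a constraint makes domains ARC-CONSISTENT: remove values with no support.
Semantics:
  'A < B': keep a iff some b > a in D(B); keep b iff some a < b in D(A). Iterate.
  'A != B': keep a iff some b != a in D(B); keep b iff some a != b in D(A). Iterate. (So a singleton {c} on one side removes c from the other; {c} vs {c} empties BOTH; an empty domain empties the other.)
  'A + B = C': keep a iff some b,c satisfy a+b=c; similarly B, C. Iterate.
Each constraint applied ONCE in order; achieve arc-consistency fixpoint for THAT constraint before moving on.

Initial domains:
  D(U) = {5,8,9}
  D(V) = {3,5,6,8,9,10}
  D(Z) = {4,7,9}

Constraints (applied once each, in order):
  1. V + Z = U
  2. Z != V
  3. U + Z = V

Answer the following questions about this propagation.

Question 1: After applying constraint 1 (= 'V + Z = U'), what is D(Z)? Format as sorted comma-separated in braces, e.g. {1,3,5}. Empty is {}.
Constraint 1 (V + Z = U) on D(V)={3,5,6,8,9,10} D(Z)={4,7,9} D(U)={5,8,9}: V {3,5,6,8,9,10}->{5}; Z {4,7,9}->{4}; U {5,8,9}->{9}
So after constraint 1: D(Z) = {4}

Answer: {4}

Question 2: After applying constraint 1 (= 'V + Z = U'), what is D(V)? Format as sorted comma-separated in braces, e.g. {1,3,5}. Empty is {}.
Constraint 1 (V + Z = U) on D(V)={3,5,6,8,9,10} D(Z)={4,7,9} D(U)={5,8,9}: V {3,5,6,8,9,10}->{5}; Z {4,7,9}->{4}; U {5,8,9}->{9}
So after constraint 1: D(V) = {5}

Answer: {5}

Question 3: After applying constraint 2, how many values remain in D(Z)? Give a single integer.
Constraint 1 (V + Z = U) on D(V)={3,5,6,8,9,10} D(Z)={4,7,9} D(U)={5,8,9}: V {3,5,6,8,9,10}->{5}; Z {4,7,9}->{4}; U {5,8,9}->{9}
Constraint 2 (Z != V) on D(Z)={4} D(V)={5}: no change
So after constraint 2: D(Z)={4}, size = 1

Answer: 1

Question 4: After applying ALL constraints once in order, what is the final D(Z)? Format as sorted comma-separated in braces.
Constraint 1 (V + Z = U) on D(V)={3,5,6,8,9,10} D(Z)={4,7,9} D(U)={5,8,9}: V {3,5,6,8,9,10}->{5}; Z {4,7,9}->{4}; U {5,8,9}->{9}
Constraint 2 (Z != V) on D(Z)={4} D(V)={5}: no change
Constraint 3 (U + Z = V) on D(U)={9} D(Z)={4} D(V)={5}: U {9}->{}; Z {4}->{}; V {5}->{}
So after all 3 constraints: D(Z) = {}

Answer: {}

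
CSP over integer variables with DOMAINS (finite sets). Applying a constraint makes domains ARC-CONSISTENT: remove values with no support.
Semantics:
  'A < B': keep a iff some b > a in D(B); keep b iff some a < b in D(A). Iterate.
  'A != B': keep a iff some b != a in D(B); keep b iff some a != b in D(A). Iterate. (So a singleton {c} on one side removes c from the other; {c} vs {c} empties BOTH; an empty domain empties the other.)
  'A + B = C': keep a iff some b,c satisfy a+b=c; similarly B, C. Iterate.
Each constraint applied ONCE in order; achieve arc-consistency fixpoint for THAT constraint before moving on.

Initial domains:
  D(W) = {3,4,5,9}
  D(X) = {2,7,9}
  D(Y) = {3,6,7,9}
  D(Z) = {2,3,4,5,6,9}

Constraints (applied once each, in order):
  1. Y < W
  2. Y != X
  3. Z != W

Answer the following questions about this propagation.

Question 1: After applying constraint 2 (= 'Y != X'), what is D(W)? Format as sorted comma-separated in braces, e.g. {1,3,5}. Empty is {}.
Answer: {4,5,9}

Derivation:
Constraint 1 (Y < W) on D(Y)={3,6,7,9} D(W)={3,4,5,9}: Y {3,6,7,9}->{3,6,7}; W {3,4,5,9}->{4,5,9}
Constraint 2 (Y != X) on D(Y)={3,6,7} D(X)={2,7,9}: no change
So after constraint 2: D(W) = {4,5,9}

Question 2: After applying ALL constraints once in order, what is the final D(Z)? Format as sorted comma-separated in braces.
Constraint 1 (Y < W) on D(Y)={3,6,7,9} D(W)={3,4,5,9}: Y {3,6,7,9}->{3,6,7}; W {3,4,5,9}->{4,5,9}
Constraint 2 (Y != X) on D(Y)={3,6,7} D(X)={2,7,9}: no change
Constraint 3 (Z != W) on D(Z)={2,3,4,5,6,9} D(W)={4,5,9}: no change
So after all 3 constraints: D(Z) = {2,3,4,5,6,9}

Answer: {2,3,4,5,6,9}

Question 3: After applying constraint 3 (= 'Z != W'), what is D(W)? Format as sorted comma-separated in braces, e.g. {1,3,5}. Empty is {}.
Constraint 1 (Y < W) on D(Y)={3,6,7,9} D(W)={3,4,5,9}: Y {3,6,7,9}->{3,6,7}; W {3,4,5,9}->{4,5,9}
Constraint 2 (Y != X) on D(Y)={3,6,7} D(X)={2,7,9}: no change
Constraint 3 (Z != W) on D(Z)={2,3,4,5,6,9} D(W)={4,5,9}: no change
So after constraint 3: D(W) = {4,5,9}

Answer: {4,5,9}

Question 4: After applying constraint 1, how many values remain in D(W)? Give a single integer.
Answer: 3

Derivation:
Constraint 1 (Y < W) on D(Y)={3,6,7,9} D(W)={3,4,5,9}: Y {3,6,7,9}->{3,6,7}; W {3,4,5,9}->{4,5,9}
So after constraint 1: D(W)={4,5,9}, size = 3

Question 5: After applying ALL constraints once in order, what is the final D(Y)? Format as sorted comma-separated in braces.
Constraint 1 (Y < W) on D(Y)={3,6,7,9} D(W)={3,4,5,9}: Y {3,6,7,9}->{3,6,7}; W {3,4,5,9}->{4,5,9}
Constraint 2 (Y != X) on D(Y)={3,6,7} D(X)={2,7,9}: no change
Constraint 3 (Z != W) on D(Z)={2,3,4,5,6,9} D(W)={4,5,9}: no change
So after all 3 constraints: D(Y) = {3,6,7}

Answer: {3,6,7}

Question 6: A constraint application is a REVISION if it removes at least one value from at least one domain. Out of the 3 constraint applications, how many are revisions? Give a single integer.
Constraint 1 (Y < W) on D(Y)={3,6,7,9} D(W)={3,4,5,9}: Y {3,6,7,9}->{3,6,7}; W {3,4,5,9}->{4,5,9} => REVISION
Constraint 2 (Y != X) on D(Y)={3,6,7} D(X)={2,7,9}: no change => not a revision
Constraint 3 (Z != W) on D(Z)={2,3,4,5,6,9} D(W)={4,5,9}: no change => not a revision
Total revisions = 1

Answer: 1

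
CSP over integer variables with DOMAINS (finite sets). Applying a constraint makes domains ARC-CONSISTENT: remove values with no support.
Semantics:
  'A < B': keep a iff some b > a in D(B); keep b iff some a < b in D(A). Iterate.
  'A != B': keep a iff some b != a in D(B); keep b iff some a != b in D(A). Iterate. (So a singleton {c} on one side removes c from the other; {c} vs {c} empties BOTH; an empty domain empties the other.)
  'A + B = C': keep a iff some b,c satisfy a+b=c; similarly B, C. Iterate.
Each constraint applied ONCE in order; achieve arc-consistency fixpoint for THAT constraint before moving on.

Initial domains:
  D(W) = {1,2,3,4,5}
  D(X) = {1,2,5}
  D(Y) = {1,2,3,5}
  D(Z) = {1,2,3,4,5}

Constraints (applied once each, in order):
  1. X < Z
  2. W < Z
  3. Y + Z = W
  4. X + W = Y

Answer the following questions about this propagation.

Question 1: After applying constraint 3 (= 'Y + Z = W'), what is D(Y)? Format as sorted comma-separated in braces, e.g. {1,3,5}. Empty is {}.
Answer: {1,2}

Derivation:
Constraint 1 (X < Z) on D(X)={1,2,5} D(Z)={1,2,3,4,5}: X {1,2,5}->{1,2}; Z {1,2,3,4,5}->{2,3,4,5}
Constraint 2 (W < Z) on D(W)={1,2,3,4,5} D(Z)={2,3,4,5}: W {1,2,3,4,5}->{1,2,3,4}
Constraint 3 (Y + Z = W) on D(Y)={1,2,3,5} D(Z)={2,3,4,5} D(W)={1,2,3,4}: Y {1,2,3,5}->{1,2}; Z {2,3,4,5}->{2,3}; W {1,2,3,4}->{3,4}
So after constraint 3: D(Y) = {1,2}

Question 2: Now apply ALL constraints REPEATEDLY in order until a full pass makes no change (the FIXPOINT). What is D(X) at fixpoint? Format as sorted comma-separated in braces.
Answer: {}

Derivation:
pass 0 (initial): D(X)={1,2,5}
pass 1: W {1,2,3,4,5}->{}; X {1,2,5}->{}; Y {1,2,3,5}->{}; Z {1,2,3,4,5}->{2,3}
pass 2: Z {2,3}->{}
pass 3: no change
Fixpoint after 3 passes: D(X) = {}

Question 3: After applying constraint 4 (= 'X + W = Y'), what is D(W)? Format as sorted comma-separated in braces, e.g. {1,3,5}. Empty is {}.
Constraint 1 (X < Z) on D(X)={1,2,5} D(Z)={1,2,3,4,5}: X {1,2,5}->{1,2}; Z {1,2,3,4,5}->{2,3,4,5}
Constraint 2 (W < Z) on D(W)={1,2,3,4,5} D(Z)={2,3,4,5}: W {1,2,3,4,5}->{1,2,3,4}
Constraint 3 (Y + Z = W) on D(Y)={1,2,3,5} D(Z)={2,3,4,5} D(W)={1,2,3,4}: Y {1,2,3,5}->{1,2}; Z {2,3,4,5}->{2,3}; W {1,2,3,4}->{3,4}
Constraint 4 (X + W = Y) on D(X)={1,2} D(W)={3,4} D(Y)={1,2}: X {1,2}->{}; W {3,4}->{}; Y {1,2}->{}
So after constraint 4: D(W) = {}

Answer: {}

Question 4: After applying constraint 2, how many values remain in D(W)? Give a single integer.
Answer: 4

Derivation:
Constraint 1 (X < Z) on D(X)={1,2,5} D(Z)={1,2,3,4,5}: X {1,2,5}->{1,2}; Z {1,2,3,4,5}->{2,3,4,5}
Constraint 2 (W < Z) on D(W)={1,2,3,4,5} D(Z)={2,3,4,5}: W {1,2,3,4,5}->{1,2,3,4}
So after constraint 2: D(W)={1,2,3,4}, size = 4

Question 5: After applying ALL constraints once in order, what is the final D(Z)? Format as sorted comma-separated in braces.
Constraint 1 (X < Z) on D(X)={1,2,5} D(Z)={1,2,3,4,5}: X {1,2,5}->{1,2}; Z {1,2,3,4,5}->{2,3,4,5}
Constraint 2 (W < Z) on D(W)={1,2,3,4,5} D(Z)={2,3,4,5}: W {1,2,3,4,5}->{1,2,3,4}
Constraint 3 (Y + Z = W) on D(Y)={1,2,3,5} D(Z)={2,3,4,5} D(W)={1,2,3,4}: Y {1,2,3,5}->{1,2}; Z {2,3,4,5}->{2,3}; W {1,2,3,4}->{3,4}
Constraint 4 (X + W = Y) on D(X)={1,2} D(W)={3,4} D(Y)={1,2}: X {1,2}->{}; W {3,4}->{}; Y {1,2}->{}
So after all 4 constraints: D(Z) = {2,3}

Answer: {2,3}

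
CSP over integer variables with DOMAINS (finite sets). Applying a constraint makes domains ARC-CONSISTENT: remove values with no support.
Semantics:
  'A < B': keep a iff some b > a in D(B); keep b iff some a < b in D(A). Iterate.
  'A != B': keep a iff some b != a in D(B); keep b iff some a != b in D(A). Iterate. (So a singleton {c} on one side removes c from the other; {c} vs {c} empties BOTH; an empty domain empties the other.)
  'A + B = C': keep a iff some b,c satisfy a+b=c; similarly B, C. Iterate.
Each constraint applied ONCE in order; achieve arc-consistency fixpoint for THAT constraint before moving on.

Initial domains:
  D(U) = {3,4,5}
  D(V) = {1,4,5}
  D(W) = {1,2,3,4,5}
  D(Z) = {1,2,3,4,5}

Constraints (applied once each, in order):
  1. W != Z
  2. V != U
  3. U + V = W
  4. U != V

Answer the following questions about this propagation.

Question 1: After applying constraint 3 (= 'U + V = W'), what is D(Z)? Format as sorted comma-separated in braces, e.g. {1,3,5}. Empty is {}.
Answer: {1,2,3,4,5}

Derivation:
Constraint 1 (W != Z) on D(W)={1,2,3,4,5} D(Z)={1,2,3,4,5}: no change
Constraint 2 (V != U) on D(V)={1,4,5} D(U)={3,4,5}: no change
Constraint 3 (U + V = W) on D(U)={3,4,5} D(V)={1,4,5} D(W)={1,2,3,4,5}: U {3,4,5}->{3,4}; V {1,4,5}->{1}; W {1,2,3,4,5}->{4,5}
So after constraint 3: D(Z) = {1,2,3,4,5}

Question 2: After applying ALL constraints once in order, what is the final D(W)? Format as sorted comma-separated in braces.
Constraint 1 (W != Z) on D(W)={1,2,3,4,5} D(Z)={1,2,3,4,5}: no change
Constraint 2 (V != U) on D(V)={1,4,5} D(U)={3,4,5}: no change
Constraint 3 (U + V = W) on D(U)={3,4,5} D(V)={1,4,5} D(W)={1,2,3,4,5}: U {3,4,5}->{3,4}; V {1,4,5}->{1}; W {1,2,3,4,5}->{4,5}
Constraint 4 (U != V) on D(U)={3,4} D(V)={1}: no change
So after all 4 constraints: D(W) = {4,5}

Answer: {4,5}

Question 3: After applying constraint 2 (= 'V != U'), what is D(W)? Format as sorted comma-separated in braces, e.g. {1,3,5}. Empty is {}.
Constraint 1 (W != Z) on D(W)={1,2,3,4,5} D(Z)={1,2,3,4,5}: no change
Constraint 2 (V != U) on D(V)={1,4,5} D(U)={3,4,5}: no change
So after constraint 2: D(W) = {1,2,3,4,5}

Answer: {1,2,3,4,5}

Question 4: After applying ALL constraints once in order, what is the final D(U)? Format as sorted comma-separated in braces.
Constraint 1 (W != Z) on D(W)={1,2,3,4,5} D(Z)={1,2,3,4,5}: no change
Constraint 2 (V != U) on D(V)={1,4,5} D(U)={3,4,5}: no change
Constraint 3 (U + V = W) on D(U)={3,4,5} D(V)={1,4,5} D(W)={1,2,3,4,5}: U {3,4,5}->{3,4}; V {1,4,5}->{1}; W {1,2,3,4,5}->{4,5}
Constraint 4 (U != V) on D(U)={3,4} D(V)={1}: no change
So after all 4 constraints: D(U) = {3,4}

Answer: {3,4}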